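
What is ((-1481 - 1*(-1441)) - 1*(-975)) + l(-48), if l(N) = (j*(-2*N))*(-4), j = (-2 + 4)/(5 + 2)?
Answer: 5777/7 ≈ 825.29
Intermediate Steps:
j = 2/7 ≈ 0.28571
l(N) = 16*N/7 (l(N) = (2*(-2*N)/7)*(-4) = -4*N/7*(-4) = 16*N/7)
((-1481 - 1*(-1441)) - 1*(-975)) + l(-48) = ((-1481 - 1*(-1441)) - 1*(-975)) + (16/7)*(-48) = ((-1481 + 1441) + 975) - 768/7 = (-40 + 975) - 768/7 = 935 - 768/7 = 5777/7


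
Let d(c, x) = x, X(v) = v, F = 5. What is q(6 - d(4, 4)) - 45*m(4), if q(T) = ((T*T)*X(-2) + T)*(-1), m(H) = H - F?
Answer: 51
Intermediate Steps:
m(H) = -5 + H (m(H) = H - 1*5 = H - 5 = -5 + H)
q(T) = -T + 2*T² (q(T) = ((T*T)*(-2) + T)*(-1) = (T²*(-2) + T)*(-1) = (-2*T² + T)*(-1) = (T - 2*T²)*(-1) = -T + 2*T²)
q(6 - d(4, 4)) - 45*m(4) = (6 - 1*4)*(-1 + 2*(6 - 1*4)) - 45*(-5 + 4) = (6 - 4)*(-1 + 2*(6 - 4)) - 45*(-1) = 2*(-1 + 2*2) + 45 = 2*(-1 + 4) + 45 = 2*3 + 45 = 6 + 45 = 51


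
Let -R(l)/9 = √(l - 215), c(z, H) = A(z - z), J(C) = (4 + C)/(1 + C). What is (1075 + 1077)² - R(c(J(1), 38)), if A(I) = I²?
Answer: 4631104 + 9*I*√215 ≈ 4.6311e+6 + 131.97*I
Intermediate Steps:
J(C) = (4 + C)/(1 + C)
c(z, H) = 0 (c(z, H) = (z - z)² = 0² = 0)
R(l) = -9*√(-215 + l) (R(l) = -9*√(l - 215) = -9*√(-215 + l))
(1075 + 1077)² - R(c(J(1), 38)) = (1075 + 1077)² - (-9)*√(-215 + 0) = 2152² - (-9)*√(-215) = 4631104 - (-9)*I*√215 = 4631104 + 9*I*√215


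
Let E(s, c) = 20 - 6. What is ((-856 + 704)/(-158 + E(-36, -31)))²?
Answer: 361/324 ≈ 1.1142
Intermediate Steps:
E(s, c) = 14
((-856 + 704)/(-158 + E(-36, -31)))² = ((-856 + 704)/(-158 + 14))² = (-152/(-144))² = (-152*(-1/144))² = (19/18)² = 361/324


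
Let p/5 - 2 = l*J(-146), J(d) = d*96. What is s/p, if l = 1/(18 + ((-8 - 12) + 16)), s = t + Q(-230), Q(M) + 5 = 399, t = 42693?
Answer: -301609/34970 ≈ -8.6248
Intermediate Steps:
Q(M) = 394 (Q(M) = -5 + 399 = 394)
s = 43087 (s = 42693 + 394 = 43087)
l = 1/14 (l = 1/(18 + (-20 + 16)) = 1/(18 - 4) = 1/14 ≈ 0.071429)
J(d) = 96*d
p = -34970/7 (p = 10 + 5*((96*(-146))/14) = 10 + 5*((1/14)*(-14016)) = 10 + 5*(-7008/7) = 10 - 35040/7 = -34970/7 ≈ -4995.7)
s/p = 43087/(-34970/7) = 43087*(-7/34970) = -301609/34970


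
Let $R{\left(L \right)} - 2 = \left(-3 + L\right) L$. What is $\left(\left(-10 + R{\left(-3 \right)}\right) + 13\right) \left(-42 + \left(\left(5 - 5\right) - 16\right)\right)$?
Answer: $-1334$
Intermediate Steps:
$R{\left(L \right)} = 2 + L \left(-3 + L\right)$ ($R{\left(L \right)} = 2 + \left(-3 + L\right) L = 2 + L \left(-3 + L\right)$)
$\left(\left(-10 + R{\left(-3 \right)}\right) + 13\right) \left(-42 + \left(\left(5 - 5\right) - 16\right)\right) = \left(\left(-10 + \left(2 + \left(-3\right)^{2} - -9\right)\right) + 13\right) \left(-42 + \left(\left(5 - 5\right) - 16\right)\right) = \left(\left(-10 + \left(2 + 9 + 9\right)\right) + 13\right) \left(-42 + \left(0 - 16\right)\right) = \left(\left(-10 + 20\right) + 13\right) \left(-42 - 16\right) = \left(10 + 13\right) \left(-58\right) = 23 \left(-58\right) = -1334$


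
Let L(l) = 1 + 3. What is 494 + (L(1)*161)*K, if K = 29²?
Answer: 542098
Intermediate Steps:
L(l) = 4
K = 841
494 + (L(1)*161)*K = 494 + (4*161)*841 = 494 + 644*841 = 494 + 541604 = 542098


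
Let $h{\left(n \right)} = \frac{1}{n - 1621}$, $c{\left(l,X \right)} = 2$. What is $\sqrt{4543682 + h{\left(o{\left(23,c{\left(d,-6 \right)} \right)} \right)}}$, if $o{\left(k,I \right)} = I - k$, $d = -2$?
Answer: $\frac{\sqrt{12250511834206}}{1642} \approx 2131.6$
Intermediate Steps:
$h{\left(n \right)} = \frac{1}{-1621 + n}$
$\sqrt{4543682 + h{\left(o{\left(23,c{\left(d,-6 \right)} \right)} \right)}} = \sqrt{4543682 + \frac{1}{-1621 + \left(2 - 23\right)}} = \sqrt{4543682 + \frac{1}{-1621 - 21}} = \sqrt{4543682 + \frac{1}{-1642}} = \sqrt{4543682 - \frac{1}{1642}} = \sqrt{\frac{7460725843}{1642}} = \frac{\sqrt{12250511834206}}{1642}$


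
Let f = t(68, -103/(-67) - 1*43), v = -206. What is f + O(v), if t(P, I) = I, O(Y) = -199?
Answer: -16111/67 ≈ -240.46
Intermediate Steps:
f = -2778/67 (f = -103/(-67) - 1*43 = -103*(-1/67) - 43 = 103/67 - 43 = -2778/67 ≈ -41.463)
f + O(v) = -2778/67 - 199 = -16111/67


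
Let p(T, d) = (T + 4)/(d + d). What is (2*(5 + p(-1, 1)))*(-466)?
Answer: -6058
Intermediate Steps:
p(T, d) = (4 + T)/(2*d) (p(T, d) = (4 + T)/((2*d)) = (4 + T)*(1/(2*d)) = (4 + T)/(2*d))
(2*(5 + p(-1, 1)))*(-466) = (2*(5 + (½)*(4 - 1)/1))*(-466) = (2*(5 + (½)*1*3))*(-466) = (2*(5 + 3/2))*(-466) = (2*(13/2))*(-466) = 13*(-466) = -6058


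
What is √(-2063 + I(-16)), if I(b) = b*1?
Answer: 3*I*√231 ≈ 45.596*I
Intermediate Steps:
I(b) = b
√(-2063 + I(-16)) = √(-2063 - 16) = √(-2079) = 3*I*√231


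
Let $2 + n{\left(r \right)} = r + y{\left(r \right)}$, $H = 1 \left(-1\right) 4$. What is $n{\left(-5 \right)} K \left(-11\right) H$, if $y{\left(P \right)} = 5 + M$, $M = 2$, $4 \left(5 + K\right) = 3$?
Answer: $0$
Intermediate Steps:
$K = - \frac{17}{4}$ ($K = -5 + \frac{1}{4} \cdot 3 = -5 + \frac{3}{4} = - \frac{17}{4} \approx -4.25$)
$y{\left(P \right)} = 7$ ($y{\left(P \right)} = 5 + 2 = 7$)
$H = -4$ ($H = \left(-1\right) 4 = -4$)
$n{\left(r \right)} = 5 + r$ ($n{\left(r \right)} = -2 + \left(r + 7\right) = -2 + \left(7 + r\right) = 5 + r$)
$n{\left(-5 \right)} K \left(-11\right) H = \left(5 - 5\right) \left(- \frac{17}{4}\right) \left(-11\right) \left(-4\right) = 0 \cdot \frac{187}{4} \left(-4\right) = 0 \left(-187\right) = 0$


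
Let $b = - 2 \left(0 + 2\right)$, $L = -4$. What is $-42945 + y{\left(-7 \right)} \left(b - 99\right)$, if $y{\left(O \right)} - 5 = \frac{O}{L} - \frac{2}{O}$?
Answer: $- \frac{1222751}{28} \approx -43670.0$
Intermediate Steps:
$b = -4$ ($b = \left(-2\right) 2 = -4$)
$y{\left(O \right)} = 5 - \frac{2}{O} - \frac{O}{4}$ ($y{\left(O \right)} = 5 + \left(\frac{O}{-4} - \frac{2}{O}\right) = 5 + \left(O \left(- \frac{1}{4}\right) - \frac{2}{O}\right) = 5 - \left(\frac{2}{O} + \frac{O}{4}\right) = 5 - \frac{2}{O} - \frac{O}{4}$)
$-42945 + y{\left(-7 \right)} \left(b - 99\right) = -42945 + \left(5 - \frac{2}{-7} - - \frac{7}{4}\right) \left(-4 - 99\right) = -42945 + \left(5 - - \frac{2}{7} + \frac{7}{4}\right) \left(-103\right) = -42945 + \left(5 + \frac{2}{7} + \frac{7}{4}\right) \left(-103\right) = -42945 + \frac{197}{28} \left(-103\right) = -42945 - \frac{20291}{28} = - \frac{1222751}{28}$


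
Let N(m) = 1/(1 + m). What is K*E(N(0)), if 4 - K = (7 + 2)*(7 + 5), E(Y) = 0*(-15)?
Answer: 0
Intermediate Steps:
E(Y) = 0
K = -104 (K = 4 - (7 + 2)*(7 + 5) = 4 - 9*12 = 4 - 1*108 = 4 - 108 = -104)
K*E(N(0)) = -104*0 = 0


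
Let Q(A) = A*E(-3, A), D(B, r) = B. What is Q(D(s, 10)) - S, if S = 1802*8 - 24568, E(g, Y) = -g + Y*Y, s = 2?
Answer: 10166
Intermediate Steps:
E(g, Y) = Y**2 - g (E(g, Y) = -g + Y**2 = Y**2 - g)
Q(A) = A*(3 + A**2) (Q(A) = A*(A**2 - 1*(-3)) = A*(A**2 + 3) = A*(3 + A**2))
S = -10152 (S = 14416 - 24568 = -10152)
Q(D(s, 10)) - S = 2*(3 + 2**2) - 1*(-10152) = 2*(3 + 4) + 10152 = 2*7 + 10152 = 14 + 10152 = 10166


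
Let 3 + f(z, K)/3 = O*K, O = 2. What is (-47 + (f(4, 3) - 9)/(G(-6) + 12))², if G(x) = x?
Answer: 2209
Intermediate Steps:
f(z, K) = -9 + 6*K (f(z, K) = -9 + 3*(2*K) = -9 + 6*K)
(-47 + (f(4, 3) - 9)/(G(-6) + 12))² = (-47 + ((-9 + 6*3) - 9)/(-6 + 12))² = (-47 + ((-9 + 18) - 9)/6)² = (-47 + (9 - 9)*(⅙))² = (-47 + 0*(⅙))² = (-47 + 0)² = (-47)² = 2209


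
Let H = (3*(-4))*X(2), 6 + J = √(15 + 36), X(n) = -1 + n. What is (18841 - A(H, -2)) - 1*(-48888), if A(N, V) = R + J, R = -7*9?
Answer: 67798 - √51 ≈ 67791.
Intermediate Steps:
R = -63
J = -6 + √51 (J = -6 + √(15 + 36) = -6 + √51 ≈ 1.1414)
H = -12 (H = (3*(-4))*(-1 + 2) = -12*1 = -12)
A(N, V) = -69 + √51 (A(N, V) = -63 + (-6 + √51) = -69 + √51)
(18841 - A(H, -2)) - 1*(-48888) = (18841 - (-69 + √51)) - 1*(-48888) = (18841 + (69 - √51)) + 48888 = (18910 - √51) + 48888 = 67798 - √51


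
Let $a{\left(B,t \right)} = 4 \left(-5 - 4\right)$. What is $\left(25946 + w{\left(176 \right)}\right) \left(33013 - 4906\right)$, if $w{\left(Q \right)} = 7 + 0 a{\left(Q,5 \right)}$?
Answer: $729460971$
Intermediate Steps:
$a{\left(B,t \right)} = -36$ ($a{\left(B,t \right)} = 4 \left(-9\right) = -36$)
$w{\left(Q \right)} = 7$ ($w{\left(Q \right)} = 7 + 0 \left(-36\right) = 7 + 0 = 7$)
$\left(25946 + w{\left(176 \right)}\right) \left(33013 - 4906\right) = \left(25946 + 7\right) \left(33013 - 4906\right) = 25953 \left(33013 - 4906\right) = 25953 \cdot 28107 = 729460971$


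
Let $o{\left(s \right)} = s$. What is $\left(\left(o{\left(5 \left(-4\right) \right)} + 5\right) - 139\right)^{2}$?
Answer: $23716$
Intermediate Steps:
$\left(\left(o{\left(5 \left(-4\right) \right)} + 5\right) - 139\right)^{2} = \left(\left(5 \left(-4\right) + 5\right) - 139\right)^{2} = \left(\left(-20 + 5\right) - 139\right)^{2} = \left(-15 - 139\right)^{2} = \left(-154\right)^{2} = 23716$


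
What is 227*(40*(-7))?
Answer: -63560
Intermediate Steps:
227*(40*(-7)) = 227*(-280) = -63560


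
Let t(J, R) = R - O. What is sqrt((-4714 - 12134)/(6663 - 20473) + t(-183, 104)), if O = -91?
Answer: 7*sqrt(190930155)/6905 ≈ 14.008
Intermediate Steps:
t(J, R) = 91 + R (t(J, R) = R - 1*(-91) = R + 91 = 91 + R)
sqrt((-4714 - 12134)/(6663 - 20473) + t(-183, 104)) = sqrt((-4714 - 12134)/(6663 - 20473) + (91 + 104)) = sqrt(-16848/(-13810) + 195) = sqrt(-16848*(-1/13810) + 195) = sqrt(8424/6905 + 195) = sqrt(1354899/6905) = 7*sqrt(190930155)/6905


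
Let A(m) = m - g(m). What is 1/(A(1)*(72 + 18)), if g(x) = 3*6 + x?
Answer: -1/1620 ≈ -0.00061728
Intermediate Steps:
g(x) = 18 + x
A(m) = -18 (A(m) = m - (18 + m) = m + (-18 - m) = -18)
1/(A(1)*(72 + 18)) = 1/(-18*(72 + 18)) = 1/(-18*90) = 1/(-1620) = -1/1620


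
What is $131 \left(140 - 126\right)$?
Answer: $1834$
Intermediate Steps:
$131 \left(140 - 126\right) = 131 \cdot 14 = 1834$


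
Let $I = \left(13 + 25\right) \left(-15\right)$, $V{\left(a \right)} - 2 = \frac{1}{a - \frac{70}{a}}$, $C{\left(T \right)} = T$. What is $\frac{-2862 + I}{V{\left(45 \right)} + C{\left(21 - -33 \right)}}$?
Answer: $- \frac{103224}{1685} \approx -61.261$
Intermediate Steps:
$V{\left(a \right)} = 2 + \frac{1}{a - \frac{70}{a}}$
$I = -570$ ($I = 38 \left(-15\right) = -570$)
$\frac{-2862 + I}{V{\left(45 \right)} + C{\left(21 - -33 \right)}} = \frac{-2862 - 570}{\frac{-140 + 45 + 2 \cdot 45^{2}}{-70 + 45^{2}} + \left(21 - -33\right)} = - \frac{3432}{\frac{-140 + 45 + 2 \cdot 2025}{-70 + 2025} + \left(21 + 33\right)} = - \frac{3432}{\frac{-140 + 45 + 4050}{1955} + 54} = - \frac{3432}{\frac{1}{1955} \cdot 3955 + 54} = - \frac{3432}{\frac{791}{391} + 54} = - \frac{3432}{\frac{21905}{391}} = \left(-3432\right) \frac{391}{21905} = - \frac{103224}{1685}$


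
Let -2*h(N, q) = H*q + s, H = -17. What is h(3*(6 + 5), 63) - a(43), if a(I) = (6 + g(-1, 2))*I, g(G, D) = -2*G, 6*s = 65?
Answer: 2233/12 ≈ 186.08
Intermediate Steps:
s = 65/6 (s = (⅙)*65 = 65/6 ≈ 10.833)
h(N, q) = -65/12 + 17*q/2 (h(N, q) = -(-17*q + 65/6)/2 = -(65/6 - 17*q)/2 = -65/12 + 17*q/2)
a(I) = 8*I (a(I) = (6 - 2*(-1))*I = (6 + 2)*I = 8*I)
h(3*(6 + 5), 63) - a(43) = (-65/12 + (17/2)*63) - 8*43 = (-65/12 + 1071/2) - 1*344 = 6361/12 - 344 = 2233/12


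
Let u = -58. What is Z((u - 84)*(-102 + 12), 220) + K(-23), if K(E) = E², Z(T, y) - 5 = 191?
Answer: 725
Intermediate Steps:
Z(T, y) = 196 (Z(T, y) = 5 + 191 = 196)
Z((u - 84)*(-102 + 12), 220) + K(-23) = 196 + (-23)² = 196 + 529 = 725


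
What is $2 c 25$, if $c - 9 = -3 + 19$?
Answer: $1250$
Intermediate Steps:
$c = 25$ ($c = 9 + \left(-3 + 19\right) = 9 + 16 = 25$)
$2 c 25 = 2 \cdot 25 \cdot 25 = 50 \cdot 25 = 1250$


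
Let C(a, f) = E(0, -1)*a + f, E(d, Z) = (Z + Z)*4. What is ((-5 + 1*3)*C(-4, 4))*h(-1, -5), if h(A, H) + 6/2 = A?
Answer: 288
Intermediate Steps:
E(d, Z) = 8*Z (E(d, Z) = (2*Z)*4 = 8*Z)
h(A, H) = -3 + A
C(a, f) = f - 8*a (C(a, f) = (8*(-1))*a + f = -8*a + f = f - 8*a)
((-5 + 1*3)*C(-4, 4))*h(-1, -5) = ((-5 + 1*3)*(4 - 8*(-4)))*(-3 - 1) = ((-5 + 3)*(4 + 32))*(-4) = -2*36*(-4) = -72*(-4) = 288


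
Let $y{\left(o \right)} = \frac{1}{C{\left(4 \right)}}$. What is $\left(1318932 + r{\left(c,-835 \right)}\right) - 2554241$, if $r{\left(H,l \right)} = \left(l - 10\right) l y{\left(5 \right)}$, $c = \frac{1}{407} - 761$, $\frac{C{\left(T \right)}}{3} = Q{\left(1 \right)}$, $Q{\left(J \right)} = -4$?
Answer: $- \frac{15529283}{12} \approx -1.2941 \cdot 10^{6}$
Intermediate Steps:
$C{\left(T \right)} = -12$ ($C{\left(T \right)} = 3 \left(-4\right) = -12$)
$c = - \frac{309726}{407}$ ($c = \frac{1}{407} - 761 = - \frac{309726}{407} \approx -761.0$)
$y{\left(o \right)} = - \frac{1}{12}$ ($y{\left(o \right)} = \frac{1}{-12} = - \frac{1}{12}$)
$r{\left(H,l \right)} = - \frac{l \left(-10 + l\right)}{12}$ ($r{\left(H,l \right)} = \left(l - 10\right) l \left(- \frac{1}{12}\right) = \left(-10 + l\right) l \left(- \frac{1}{12}\right) = l \left(-10 + l\right) \left(- \frac{1}{12}\right) = - \frac{l \left(-10 + l\right)}{12}$)
$\left(1318932 + r{\left(c,-835 \right)}\right) - 2554241 = \left(1318932 + \frac{1}{12} \left(-835\right) \left(10 - -835\right)\right) - 2554241 = \left(1318932 + \frac{1}{12} \left(-835\right) \left(10 + 835\right)\right) - 2554241 = \left(1318932 + \frac{1}{12} \left(-835\right) 845\right) - 2554241 = \left(1318932 - \frac{705575}{12}\right) - 2554241 = \frac{15121609}{12} - 2554241 = - \frac{15529283}{12}$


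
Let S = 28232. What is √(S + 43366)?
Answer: √71598 ≈ 267.58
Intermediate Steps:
√(S + 43366) = √(28232 + 43366) = √71598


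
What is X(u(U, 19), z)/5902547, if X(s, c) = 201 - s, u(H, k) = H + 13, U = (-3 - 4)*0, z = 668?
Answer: 188/5902547 ≈ 3.1851e-5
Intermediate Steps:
U = 0 (U = -7*0 = 0)
u(H, k) = 13 + H
X(u(U, 19), z)/5902547 = (201 - (13 + 0))/5902547 = (201 - 1*13)*(1/5902547) = (201 - 13)*(1/5902547) = 188*(1/5902547) = 188/5902547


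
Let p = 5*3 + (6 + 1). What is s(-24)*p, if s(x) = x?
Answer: -528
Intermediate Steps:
p = 22 (p = 15 + 7 = 22)
s(-24)*p = -24*22 = -528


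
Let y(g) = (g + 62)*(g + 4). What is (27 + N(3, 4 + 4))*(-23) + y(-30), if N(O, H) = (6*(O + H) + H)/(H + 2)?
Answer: -8116/5 ≈ -1623.2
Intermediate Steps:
N(O, H) = (6*O + 7*H)/(2 + H) (N(O, H) = (6*(H + O) + H)/(2 + H) = ((6*H + 6*O) + H)/(2 + H) = (6*O + 7*H)/(2 + H))
y(g) = (4 + g)*(62 + g) (y(g) = (62 + g)*(4 + g) = (4 + g)*(62 + g))
(27 + N(3, 4 + 4))*(-23) + y(-30) = (27 + (6*3 + 7*(4 + 4))/(2 + (4 + 4)))*(-23) + (248 + (-30)**2 + 66*(-30)) = (27 + (18 + 7*8)/(2 + 8))*(-23) + (248 + 900 - 1980) = (27 + (18 + 56)/10)*(-23) - 832 = (27 + (1/10)*74)*(-23) - 832 = (27 + 37/5)*(-23) - 832 = (172/5)*(-23) - 832 = -3956/5 - 832 = -8116/5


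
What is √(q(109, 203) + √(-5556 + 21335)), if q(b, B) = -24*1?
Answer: √(-24 + √15779) ≈ 10.080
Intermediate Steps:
q(b, B) = -24
√(q(109, 203) + √(-5556 + 21335)) = √(-24 + √(-5556 + 21335)) = √(-24 + √15779)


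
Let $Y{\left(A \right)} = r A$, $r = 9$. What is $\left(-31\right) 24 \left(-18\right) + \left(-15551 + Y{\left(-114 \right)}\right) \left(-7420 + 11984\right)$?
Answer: $-75644036$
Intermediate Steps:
$Y{\left(A \right)} = 9 A$
$\left(-31\right) 24 \left(-18\right) + \left(-15551 + Y{\left(-114 \right)}\right) \left(-7420 + 11984\right) = \left(-31\right) 24 \left(-18\right) + \left(-15551 + 9 \left(-114\right)\right) \left(-7420 + 11984\right) = \left(-744\right) \left(-18\right) + \left(-15551 - 1026\right) 4564 = 13392 - 75657428 = -75644036$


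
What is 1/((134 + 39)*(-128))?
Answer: -1/22144 ≈ -4.5159e-5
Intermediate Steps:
1/((134 + 39)*(-128)) = 1/(173*(-128)) = 1/(-22144) = -1/22144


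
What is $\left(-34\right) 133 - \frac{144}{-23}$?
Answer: $- \frac{103862}{23} \approx -4515.7$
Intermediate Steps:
$\left(-34\right) 133 - \frac{144}{-23} = -4522 - - \frac{144}{23} = -4522 + \frac{144}{23} = - \frac{103862}{23}$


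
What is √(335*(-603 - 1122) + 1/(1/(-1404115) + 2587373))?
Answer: I*√7627063249660888028894439239690/3632969239894 ≈ 760.18*I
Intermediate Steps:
√(335*(-603 - 1122) + 1/(1/(-1404115) + 2587373)) = √(335*(-1725) + 1/(-1/1404115 + 2587373)) = √(-577875 + 1/(3632969239894/1404115)) = √(-577875 + 1404115/3632969239894) = √(-2099402099502341135/3632969239894) = I*√7627063249660888028894439239690/3632969239894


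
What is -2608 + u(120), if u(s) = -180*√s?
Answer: -2608 - 360*√30 ≈ -4579.8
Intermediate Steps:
-2608 + u(120) = -2608 - 360*√30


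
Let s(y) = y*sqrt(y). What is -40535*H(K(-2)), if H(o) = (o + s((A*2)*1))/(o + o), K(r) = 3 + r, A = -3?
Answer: -40535/2 + 121605*I*sqrt(6) ≈ -20268.0 + 2.9787e+5*I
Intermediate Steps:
s(y) = y**(3/2)
H(o) = (o - 6*I*sqrt(6))/(2*o) (H(o) = (o + (-3*2*1)**(3/2))/(o + o) = (o + (-6*1)**(3/2))/((2*o)) = (o + (-6)**(3/2))*(1/(2*o)) = (o - 6*I*sqrt(6))*(1/(2*o)) = (o - 6*I*sqrt(6))/(2*o))
-40535*H(K(-2)) = -40535*((3 - 2) - 6*I*sqrt(6))/(2*(3 - 2)) = -40535*(1 - 6*I*sqrt(6))/(2*1) = -40535*(1 - 6*I*sqrt(6))/2 = -40535*(1/2 - 3*I*sqrt(6)) = -40535/2 + 121605*I*sqrt(6)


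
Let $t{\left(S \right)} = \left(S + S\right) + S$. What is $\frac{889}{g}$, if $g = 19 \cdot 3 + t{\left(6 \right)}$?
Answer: $\frac{889}{75} \approx 11.853$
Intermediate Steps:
$t{\left(S \right)} = 3 S$ ($t{\left(S \right)} = 2 S + S = 3 S$)
$g = 75$ ($g = 19 \cdot 3 + 3 \cdot 6 = 57 + 18 = 75$)
$\frac{889}{g} = \frac{889}{75}$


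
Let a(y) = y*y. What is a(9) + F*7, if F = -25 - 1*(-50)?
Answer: 256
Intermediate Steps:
F = 25 (F = -25 + 50 = 25)
a(y) = y**2
a(9) + F*7 = 9**2 + 25*7 = 81 + 175 = 256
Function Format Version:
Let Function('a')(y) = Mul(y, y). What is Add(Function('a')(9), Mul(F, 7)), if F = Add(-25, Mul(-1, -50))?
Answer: 256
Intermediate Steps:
F = 25 (F = Add(-25, 50) = 25)
Function('a')(y) = Pow(y, 2)
Add(Function('a')(9), Mul(F, 7)) = Add(Pow(9, 2), Mul(25, 7)) = Add(81, 175) = 256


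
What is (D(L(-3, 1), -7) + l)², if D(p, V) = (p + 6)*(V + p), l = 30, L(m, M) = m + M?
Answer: 36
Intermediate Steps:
L(m, M) = M + m
D(p, V) = (6 + p)*(V + p)
(D(L(-3, 1), -7) + l)² = (((1 - 3)² + 6*(-7) + 6*(1 - 3) - 7*(1 - 3)) + 30)² = (((-2)² - 42 + 6*(-2) - 7*(-2)) + 30)² = ((4 - 42 - 12 + 14) + 30)² = (-36 + 30)² = (-6)² = 36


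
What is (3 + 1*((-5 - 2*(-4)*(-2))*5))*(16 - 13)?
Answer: -306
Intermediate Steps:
(3 + 1*((-5 - 2*(-4)*(-2))*5))*(16 - 13) = (3 + 1*((-5 + 8*(-2))*5))*3 = (3 + 1*((-5 - 16)*5))*3 = (3 + 1*(-21*5))*3 = (3 + 1*(-105))*3 = (3 - 105)*3 = -102*3 = -306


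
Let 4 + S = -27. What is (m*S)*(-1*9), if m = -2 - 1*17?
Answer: -5301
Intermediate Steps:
S = -31 (S = -4 - 27 = -31)
m = -19 (m = -2 - 17 = -19)
(m*S)*(-1*9) = (-19*(-31))*(-1*9) = 589*(-9) = -5301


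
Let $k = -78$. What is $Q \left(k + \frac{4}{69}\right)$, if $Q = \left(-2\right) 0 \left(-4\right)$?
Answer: $0$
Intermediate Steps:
$Q = 0$ ($Q = 0 \left(-4\right) = 0$)
$Q \left(k + \frac{4}{69}\right) = 0 \left(-78 + \frac{4}{69}\right) = 0 \left(- \frac{5378}{69}\right) = 0$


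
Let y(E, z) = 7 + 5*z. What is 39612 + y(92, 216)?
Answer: 40699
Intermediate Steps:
39612 + y(92, 216) = 39612 + (7 + 5*216) = 39612 + (7 + 1080) = 39612 + 1087 = 40699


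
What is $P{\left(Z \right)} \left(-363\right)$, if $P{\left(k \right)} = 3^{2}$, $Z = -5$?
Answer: $-3267$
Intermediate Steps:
$P{\left(k \right)} = 9$
$P{\left(Z \right)} \left(-363\right) = 9 \left(-363\right) = -3267$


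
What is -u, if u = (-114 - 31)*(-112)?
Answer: -16240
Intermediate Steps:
u = 16240 (u = -145*(-112) = 16240)
-u = -1*16240 = -16240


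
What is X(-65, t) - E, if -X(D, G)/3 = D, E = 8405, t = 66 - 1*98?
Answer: -8210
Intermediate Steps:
t = -32 (t = 66 - 98 = -32)
X(D, G) = -3*D
X(-65, t) - E = -3*(-65) - 1*8405 = 195 - 8405 = -8210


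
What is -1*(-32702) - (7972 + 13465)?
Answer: 11265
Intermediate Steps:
-1*(-32702) - (7972 + 13465) = 32702 - 1*21437 = 32702 - 21437 = 11265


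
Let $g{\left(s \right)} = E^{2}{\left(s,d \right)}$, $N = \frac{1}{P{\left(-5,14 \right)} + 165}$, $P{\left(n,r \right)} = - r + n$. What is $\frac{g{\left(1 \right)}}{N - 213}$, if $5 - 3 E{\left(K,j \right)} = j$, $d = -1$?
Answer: $- \frac{584}{31097} \approx -0.01878$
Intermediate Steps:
$P{\left(n,r \right)} = n - r$
$E{\left(K,j \right)} = \frac{5}{3} - \frac{j}{3}$
$N = \frac{1}{146}$ ($N = \frac{1}{\left(-5 - 14\right) + 165} = \frac{1}{-19 + 165} = \frac{1}{146} \approx 0.0068493$)
$g{\left(s \right)} = 4$ ($g{\left(s \right)} = \left(\frac{5}{3} - - \frac{1}{3}\right)^{2} = \left(\frac{5}{3} + \frac{1}{3}\right)^{2} = 2^{2} = 4$)
$\frac{g{\left(1 \right)}}{N - 213} = \frac{1}{\frac{1}{146} - 213} \cdot 4 = \frac{1}{- \frac{31097}{146}} \cdot 4 = \left(- \frac{146}{31097}\right) 4 = - \frac{584}{31097}$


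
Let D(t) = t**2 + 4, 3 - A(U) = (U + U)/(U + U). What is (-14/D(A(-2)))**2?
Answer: 49/16 ≈ 3.0625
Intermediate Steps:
A(U) = 2 (A(U) = 3 - (U + U)/(U + U) = 3 - 2*U/(2*U) = 3 - 2*U*1/(2*U) = 3 - 1*1 = 3 - 1 = 2)
D(t) = 4 + t**2
(-14/D(A(-2)))**2 = (-14/(4 + 2**2))**2 = (-14/(4 + 4))**2 = (-14/8)**2 = (-14*1/8)**2 = (-7/4)**2 = 49/16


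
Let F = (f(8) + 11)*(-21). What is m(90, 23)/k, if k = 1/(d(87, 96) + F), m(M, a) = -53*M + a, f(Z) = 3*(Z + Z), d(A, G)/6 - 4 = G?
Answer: 3033333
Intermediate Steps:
d(A, G) = 24 + 6*G
f(Z) = 6*Z (f(Z) = 3*(2*Z) = 6*Z)
F = -1239 (F = (6*8 + 11)*(-21) = (48 + 11)*(-21) = 59*(-21) = -1239)
m(M, a) = a - 53*M
k = -1/639 (k = 1/((24 + 6*96) - 1239) = 1/((24 + 576) - 1239) = 1/(600 - 1239) = 1/(-639) = -1/639 ≈ -0.0015649)
m(90, 23)/k = (23 - 53*90)/(-1/639) = (23 - 4770)*(-639) = -4747*(-639) = 3033333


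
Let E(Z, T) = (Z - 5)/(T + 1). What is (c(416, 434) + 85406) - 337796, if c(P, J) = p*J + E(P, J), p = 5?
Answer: -36281763/145 ≈ -2.5022e+5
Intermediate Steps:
E(Z, T) = (-5 + Z)/(1 + T)
c(P, J) = 5*J + (-5 + P)/(1 + J)
(c(416, 434) + 85406) - 337796 = ((-5 + 416 + 5*434*(1 + 434))/(1 + 434) + 85406) - 337796 = ((-5 + 416 + 5*434*435)/435 + 85406) - 337796 = ((-5 + 416 + 943950)/435 + 85406) - 337796 = ((1/435)*944361 + 85406) - 337796 = (314787/145 + 85406) - 337796 = 12698657/145 - 337796 = -36281763/145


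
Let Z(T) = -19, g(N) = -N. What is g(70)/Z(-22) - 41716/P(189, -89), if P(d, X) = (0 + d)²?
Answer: 1707866/678699 ≈ 2.5164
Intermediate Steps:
P(d, X) = d²
g(70)/Z(-22) - 41716/P(189, -89) = -1*70/(-19) - 41716/(189²) = -70*(-1/19) - 41716/35721 = 70/19 - 41716*1/35721 = 70/19 - 41716/35721 = 1707866/678699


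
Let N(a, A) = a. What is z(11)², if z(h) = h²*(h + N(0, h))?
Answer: 1771561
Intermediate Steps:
z(h) = h³ (z(h) = h²*(h + 0) = h²*h = h³)
z(11)² = (11³)² = 1331² = 1771561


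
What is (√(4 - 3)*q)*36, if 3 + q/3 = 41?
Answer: 4104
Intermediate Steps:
q = 114 (q = -9 + 3*41 = -9 + 123 = 114)
(√(4 - 3)*q)*36 = (√(4 - 3)*114)*36 = (√1*114)*36 = (1*114)*36 = 114*36 = 4104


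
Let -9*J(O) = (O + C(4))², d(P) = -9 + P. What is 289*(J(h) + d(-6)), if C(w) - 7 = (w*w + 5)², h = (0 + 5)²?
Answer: -64696696/9 ≈ -7.1885e+6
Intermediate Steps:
h = 25 (h = 5² = 25)
C(w) = 7 + (5 + w²)² (C(w) = 7 + (w*w + 5)² = 7 + (w² + 5)² = 7 + (5 + w²)²)
J(O) = -(448 + O)²/9 (J(O) = -(O + (7 + (5 + 4²)²))²/9 = -(O + (7 + (5 + 16)²))²/9 = -(O + (7 + 21²))²/9 = -(O + (7 + 441))²/9 = -(O + 448)²/9 = -(448 + O)²/9)
289*(J(h) + d(-6)) = 289*(-(448 + 25)²/9 + (-9 - 6)) = 289*(-⅑*473² - 15) = 289*(-⅑*223729 - 15) = 289*(-223729/9 - 15) = 289*(-223864/9) = -64696696/9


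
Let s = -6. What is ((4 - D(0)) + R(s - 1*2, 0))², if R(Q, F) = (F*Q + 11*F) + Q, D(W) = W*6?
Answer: 16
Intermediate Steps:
D(W) = 6*W
R(Q, F) = Q + 11*F + F*Q (R(Q, F) = (11*F + F*Q) + Q = Q + 11*F + F*Q)
((4 - D(0)) + R(s - 1*2, 0))² = ((4 - 6*0) + ((-6 - 1*2) + 11*0 + 0*(-6 - 1*2)))² = ((4 - 1*0) + ((-6 - 2) + 0 + 0*(-6 - 2)))² = ((4 + 0) + (-8 + 0 + 0*(-8)))² = (4 + (-8 + 0 + 0))² = (4 - 8)² = (-4)² = 16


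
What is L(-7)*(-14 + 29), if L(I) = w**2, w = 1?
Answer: 15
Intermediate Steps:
L(I) = 1 (L(I) = 1**2 = 1)
L(-7)*(-14 + 29) = 1*(-14 + 29) = 1*15 = 15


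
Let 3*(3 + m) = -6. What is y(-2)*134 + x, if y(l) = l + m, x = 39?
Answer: -899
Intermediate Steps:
m = -5 (m = -3 + (1/3)*(-6) = -3 - 2 = -5)
y(l) = -5 + l (y(l) = l - 5 = -5 + l)
y(-2)*134 + x = (-5 - 2)*134 + 39 = -7*134 + 39 = -938 + 39 = -899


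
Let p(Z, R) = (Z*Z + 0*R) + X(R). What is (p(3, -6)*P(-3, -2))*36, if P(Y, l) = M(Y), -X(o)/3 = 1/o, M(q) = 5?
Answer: 1710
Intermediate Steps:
X(o) = -3/o
p(Z, R) = Z² - 3/R (p(Z, R) = (Z*Z + 0*R) - 3/R = (Z² + 0) - 3/R = Z² - 3/R)
P(Y, l) = 5
(p(3, -6)*P(-3, -2))*36 = ((3² - 3/(-6))*5)*36 = ((9 - 3*(-⅙))*5)*36 = ((9 + ½)*5)*36 = ((19/2)*5)*36 = (95/2)*36 = 1710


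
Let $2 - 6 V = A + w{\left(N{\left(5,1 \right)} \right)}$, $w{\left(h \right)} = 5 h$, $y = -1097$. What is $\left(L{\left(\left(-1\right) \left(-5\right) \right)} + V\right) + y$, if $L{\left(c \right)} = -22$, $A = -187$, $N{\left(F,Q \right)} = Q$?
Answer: $- \frac{3265}{3} \approx -1088.3$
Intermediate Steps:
$V = \frac{92}{3}$ ($V = \frac{1}{3} - \frac{-187 + 5 \cdot 1}{6} = \frac{1}{3} - \frac{-187 + 5}{6} = \frac{1}{3} - - \frac{91}{3} = \frac{1}{3} + \frac{91}{3} = \frac{92}{3} \approx 30.667$)
$\left(L{\left(\left(-1\right) \left(-5\right) \right)} + V\right) + y = \left(-22 + \frac{92}{3}\right) - 1097 = \frac{26}{3} - 1097 = - \frac{3265}{3}$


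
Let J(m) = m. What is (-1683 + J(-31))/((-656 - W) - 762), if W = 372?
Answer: 857/895 ≈ 0.95754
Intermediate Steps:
(-1683 + J(-31))/((-656 - W) - 762) = (-1683 - 31)/((-656 - 1*372) - 762) = -1714/((-656 - 372) - 762) = -1714/(-1028 - 762) = -1714/(-1790) = -1714*(-1/1790) = 857/895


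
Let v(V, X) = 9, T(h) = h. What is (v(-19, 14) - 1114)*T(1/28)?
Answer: -1105/28 ≈ -39.464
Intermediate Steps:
(v(-19, 14) - 1114)*T(1/28) = (9 - 1114)/28 = -1105*1/28 = -1105/28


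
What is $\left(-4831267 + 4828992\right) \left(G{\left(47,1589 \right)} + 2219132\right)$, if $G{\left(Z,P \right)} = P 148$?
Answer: $-5583541600$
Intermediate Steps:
$G{\left(Z,P \right)} = 148 P$
$\left(-4831267 + 4828992\right) \left(G{\left(47,1589 \right)} + 2219132\right) = \left(-4831267 + 4828992\right) \left(148 \cdot 1589 + 2219132\right) = - 2275 \left(235172 + 2219132\right) = \left(-2275\right) 2454304 = -5583541600$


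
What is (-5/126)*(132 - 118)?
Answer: -5/9 ≈ -0.55556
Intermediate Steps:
(-5/126)*(132 - 118) = -5*1/126*14 = -5/126*14 = -5/9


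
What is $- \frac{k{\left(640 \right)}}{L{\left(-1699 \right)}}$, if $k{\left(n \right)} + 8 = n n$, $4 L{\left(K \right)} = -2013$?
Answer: $\frac{1638368}{2013} \approx 813.89$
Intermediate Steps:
$L{\left(K \right)} = - \frac{2013}{4}$ ($L{\left(K \right)} = \frac{1}{4} \left(-2013\right) = - \frac{2013}{4}$)
$k{\left(n \right)} = -8 + n^{2}$ ($k{\left(n \right)} = -8 + n n = -8 + n^{2}$)
$- \frac{k{\left(640 \right)}}{L{\left(-1699 \right)}} = - \frac{-8 + 640^{2}}{- \frac{2013}{4}} = - \frac{\left(-8 + 409600\right) \left(-4\right)}{2013} = - \frac{409592 \left(-4\right)}{2013} = \left(-1\right) \left(- \frac{1638368}{2013}\right) = \frac{1638368}{2013}$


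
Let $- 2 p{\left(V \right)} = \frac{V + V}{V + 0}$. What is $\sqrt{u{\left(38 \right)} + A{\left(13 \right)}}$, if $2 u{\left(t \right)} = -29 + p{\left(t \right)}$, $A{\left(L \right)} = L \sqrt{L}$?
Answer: $\sqrt{-15 + 13 \sqrt{13}} \approx 5.6455$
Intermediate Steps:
$p{\left(V \right)} = -1$ ($p{\left(V \right)} = - \frac{\left(V + V\right) \frac{1}{V + 0}}{2} = - \frac{2 V \frac{1}{V}}{2} = \left(- \frac{1}{2}\right) 2 = -1$)
$A{\left(L \right)} = L^{\frac{3}{2}}$
$u{\left(t \right)} = -15$ ($u{\left(t \right)} = \frac{-29 - 1}{2} = \frac{1}{2} \left(-30\right) = -15$)
$\sqrt{u{\left(38 \right)} + A{\left(13 \right)}} = \sqrt{-15 + 13^{\frac{3}{2}}} = \sqrt{-15 + 13 \sqrt{13}}$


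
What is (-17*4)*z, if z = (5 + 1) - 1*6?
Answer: 0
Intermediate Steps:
z = 0 (z = 6 - 6 = 0)
(-17*4)*z = -17*4*0 = -68*0 = 0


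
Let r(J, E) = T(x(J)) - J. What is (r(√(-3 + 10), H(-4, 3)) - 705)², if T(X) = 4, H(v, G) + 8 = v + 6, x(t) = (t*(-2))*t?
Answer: (701 + √7)² ≈ 4.9512e+5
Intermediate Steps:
x(t) = -2*t² (x(t) = (-2*t)*t = -2*t²)
H(v, G) = -2 + v (H(v, G) = -8 + (v + 6) = -8 + (6 + v) = -2 + v)
r(J, E) = 4 - J
(r(√(-3 + 10), H(-4, 3)) - 705)² = ((4 - √(-3 + 10)) - 705)² = ((4 - √7) - 705)² = (-701 - √7)²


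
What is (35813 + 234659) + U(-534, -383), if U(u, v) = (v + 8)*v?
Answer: 414097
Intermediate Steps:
U(u, v) = v*(8 + v) (U(u, v) = (8 + v)*v = v*(8 + v))
(35813 + 234659) + U(-534, -383) = (35813 + 234659) - 383*(8 - 383) = 270472 - 383*(-375) = 270472 + 143625 = 414097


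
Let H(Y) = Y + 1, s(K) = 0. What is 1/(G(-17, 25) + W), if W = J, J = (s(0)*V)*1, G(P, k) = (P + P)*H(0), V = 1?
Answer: -1/34 ≈ -0.029412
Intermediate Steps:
H(Y) = 1 + Y
G(P, k) = 2*P (G(P, k) = (P + P)*(1 + 0) = (2*P)*1 = 2*P)
J = 0 (J = (0*1)*1 = 0*1 = 0)
W = 0
1/(G(-17, 25) + W) = 1/(2*(-17) + 0) = 1/(-34 + 0) = 1/(-34) = -1/34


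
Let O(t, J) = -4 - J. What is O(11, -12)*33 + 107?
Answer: 371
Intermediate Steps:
O(11, -12)*33 + 107 = (-4 - 1*(-12))*33 + 107 = (-4 + 12)*33 + 107 = 8*33 + 107 = 264 + 107 = 371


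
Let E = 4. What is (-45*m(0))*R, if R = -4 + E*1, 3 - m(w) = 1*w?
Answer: 0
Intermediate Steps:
m(w) = 3 - w
R = 0 (R = -4 + 4*1 = -4 + 4 = 0)
(-45*m(0))*R = -45*(3 - 1*0)*0 = -45*(3 + 0)*0 = -45*3*0 = -135*0 = 0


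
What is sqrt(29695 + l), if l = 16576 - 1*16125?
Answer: sqrt(30146) ≈ 173.63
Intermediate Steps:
l = 451 (l = 16576 - 16125 = 451)
sqrt(29695 + l) = sqrt(29695 + 451) = sqrt(30146)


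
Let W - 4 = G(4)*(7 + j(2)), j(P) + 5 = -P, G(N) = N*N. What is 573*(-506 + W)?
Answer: -287646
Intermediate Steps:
G(N) = N²
j(P) = -5 - P
W = 4 (W = 4 + 4²*(7 + (-5 - 1*2)) = 4 + 16*(7 + (-5 - 2)) = 4 + 16*(7 - 7) = 4 + 16*0 = 4 + 0 = 4)
573*(-506 + W) = 573*(-506 + 4) = 573*(-502) = -287646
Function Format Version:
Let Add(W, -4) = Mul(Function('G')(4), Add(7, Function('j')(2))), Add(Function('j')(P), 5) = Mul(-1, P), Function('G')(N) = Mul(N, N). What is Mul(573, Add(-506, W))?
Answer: -287646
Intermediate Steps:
Function('G')(N) = Pow(N, 2)
Function('j')(P) = Add(-5, Mul(-1, P))
W = 4 (W = Add(4, Mul(Pow(4, 2), Add(7, Add(-5, Mul(-1, 2))))) = Add(4, Mul(16, Add(7, Add(-5, -2)))) = Add(4, Mul(16, Add(7, -7))) = Add(4, Mul(16, 0)) = Add(4, 0) = 4)
Mul(573, Add(-506, W)) = Mul(573, Add(-506, 4)) = Mul(573, -502) = -287646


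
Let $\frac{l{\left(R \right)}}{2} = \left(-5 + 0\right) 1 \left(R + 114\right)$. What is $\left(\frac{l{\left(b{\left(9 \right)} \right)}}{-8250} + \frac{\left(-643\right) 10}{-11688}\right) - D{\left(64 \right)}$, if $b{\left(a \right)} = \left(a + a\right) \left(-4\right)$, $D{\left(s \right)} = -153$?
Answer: $\frac{246852241}{1607100} \approx 153.6$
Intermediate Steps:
$b{\left(a \right)} = - 8 a$ ($b{\left(a \right)} = 2 a \left(-4\right) = - 8 a$)
$l{\left(R \right)} = -1140 - 10 R$ ($l{\left(R \right)} = 2 \left(-5 + 0\right) 1 \left(R + 114\right) = 2 \left(-5\right) 1 \left(114 + R\right) = 2 \left(- 5 \left(114 + R\right)\right) = 2 \left(-570 - 5 R\right) = -1140 - 10 R$)
$\left(\frac{l{\left(b{\left(9 \right)} \right)}}{-8250} + \frac{\left(-643\right) 10}{-11688}\right) - D{\left(64 \right)} = \left(\frac{-1140 - 10 \left(\left(-8\right) 9\right)}{-8250} + \frac{\left(-643\right) 10}{-11688}\right) - -153 = \left(\left(-1140 - -720\right) \left(- \frac{1}{8250}\right) - - \frac{3215}{5844}\right) + 153 = \left(\left(-1140 + 720\right) \left(- \frac{1}{8250}\right) + \frac{3215}{5844}\right) + 153 = \left(\left(-420\right) \left(- \frac{1}{8250}\right) + \frac{3215}{5844}\right) + 153 = \left(\frac{14}{275} + \frac{3215}{5844}\right) + 153 = \frac{965941}{1607100} + 153 = \frac{246852241}{1607100}$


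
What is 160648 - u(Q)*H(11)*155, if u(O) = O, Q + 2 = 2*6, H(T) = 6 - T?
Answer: 168398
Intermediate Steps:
Q = 10 (Q = -2 + 2*6 = -2 + 12 = 10)
160648 - u(Q)*H(11)*155 = 160648 - 10*(6 - 1*11)*155 = 160648 - 10*(6 - 11)*155 = 160648 - 10*(-5)*155 = 160648 - (-50)*155 = 160648 - 1*(-7750) = 160648 + 7750 = 168398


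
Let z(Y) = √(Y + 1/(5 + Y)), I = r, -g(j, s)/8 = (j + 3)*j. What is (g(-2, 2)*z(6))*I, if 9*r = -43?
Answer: -688*√737/99 ≈ -188.66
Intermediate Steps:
r = -43/9 (r = (⅑)*(-43) = -43/9 ≈ -4.7778)
g(j, s) = -8*j*(3 + j) (g(j, s) = -8*(j + 3)*j = -8*(3 + j)*j = -8*j*(3 + j))
I = -43/9 ≈ -4.7778
(g(-2, 2)*z(6))*I = ((-8*(-2)*(3 - 2))*√((1 + 6*(5 + 6))/(5 + 6)))*(-43/9) = ((-8*(-2)*1)*√((1 + 6*11)/11))*(-43/9) = (16*√((1 + 66)/11))*(-43/9) = (16*√((1/11)*67))*(-43/9) = (16*√(67/11))*(-43/9) = (16*(√737/11))*(-43/9) = (16*√737/11)*(-43/9) = -688*√737/99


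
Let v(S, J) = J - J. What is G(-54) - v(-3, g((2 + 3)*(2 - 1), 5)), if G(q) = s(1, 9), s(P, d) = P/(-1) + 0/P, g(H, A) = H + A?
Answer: -1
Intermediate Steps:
g(H, A) = A + H
s(P, d) = -P (s(P, d) = P*(-1) + 0 = -P + 0 = -P)
v(S, J) = 0
G(q) = -1 (G(q) = -1*1 = -1)
G(-54) - v(-3, g((2 + 3)*(2 - 1), 5)) = -1 - 1*0 = -1 + 0 = -1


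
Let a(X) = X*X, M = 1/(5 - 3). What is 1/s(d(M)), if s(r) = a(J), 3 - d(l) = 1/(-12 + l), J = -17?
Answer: 1/289 ≈ 0.0034602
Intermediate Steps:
M = ½ (M = 1/2 = ½ ≈ 0.50000)
d(l) = 3 - 1/(-12 + l)
a(X) = X²
s(r) = 289 (s(r) = (-17)² = 289)
1/s(d(M)) = 1/289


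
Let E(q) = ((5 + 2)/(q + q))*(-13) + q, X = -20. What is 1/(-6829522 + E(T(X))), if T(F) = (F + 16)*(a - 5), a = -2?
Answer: -8/54635965 ≈ -1.4642e-7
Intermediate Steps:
T(F) = -112 - 7*F (T(F) = (F + 16)*(-2 - 5) = (16 + F)*(-7) = -112 - 7*F)
E(q) = q - 91/(2*q) (E(q) = (7/((2*q)))*(-13) + q = (7*(1/(2*q)))*(-13) + q = (7/(2*q))*(-13) + q = -91/(2*q) + q = q - 91/(2*q))
1/(-6829522 + E(T(X))) = 1/(-6829522 + ((-112 - 7*(-20)) - 91/(2*(-112 - 7*(-20))))) = 1/(-6829522 + ((-112 + 140) - 91/(2*(-112 + 140)))) = 1/(-6829522 + (28 - 91/2/28)) = 1/(-6829522 + (28 - 91/2*1/28)) = 1/(-6829522 + (28 - 13/8)) = 1/(-6829522 + 211/8) = 1/(-54635965/8) = -8/54635965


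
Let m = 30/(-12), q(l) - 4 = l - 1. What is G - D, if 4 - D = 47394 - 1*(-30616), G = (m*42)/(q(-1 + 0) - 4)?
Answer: 156117/2 ≈ 78059.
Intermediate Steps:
q(l) = 3 + l (q(l) = 4 + (l - 1) = 4 + (-1 + l) = 3 + l)
m = -5/2 (m = 30*(-1/12) = -5/2 ≈ -2.5000)
G = 105/2 (G = (-5/2*42)/((3 + (-1 + 0)) - 4) = -105/((3 - 1) - 4) = -105/(2 - 4) = -105/(-2) = -105*(-1/2) = 105/2 ≈ 52.500)
D = -78006 (D = 4 - (47394 - 1*(-30616)) = 4 - (47394 + 30616) = 4 - 1*78010 = 4 - 78010 = -78006)
G - D = 105/2 - 1*(-78006) = 105/2 + 78006 = 156117/2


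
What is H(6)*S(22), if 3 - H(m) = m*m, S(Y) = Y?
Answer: -726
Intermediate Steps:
H(m) = 3 - m**2 (H(m) = 3 - m*m = 3 - m**2)
H(6)*S(22) = (3 - 1*6**2)*22 = (3 - 1*36)*22 = (3 - 36)*22 = -33*22 = -726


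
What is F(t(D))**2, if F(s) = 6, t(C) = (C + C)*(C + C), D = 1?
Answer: 36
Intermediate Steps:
t(C) = 4*C**2 (t(C) = (2*C)*(2*C) = 4*C**2)
F(t(D))**2 = 6**2 = 36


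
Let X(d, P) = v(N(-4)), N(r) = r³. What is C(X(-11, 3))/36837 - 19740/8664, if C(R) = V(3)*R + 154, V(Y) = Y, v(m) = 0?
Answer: -60485677/26596314 ≈ -2.2742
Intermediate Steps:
X(d, P) = 0
C(R) = 154 + 3*R (C(R) = 3*R + 154 = 154 + 3*R)
C(X(-11, 3))/36837 - 19740/8664 = (154 + 3*0)/36837 - 19740/8664 = (154 + 0)*(1/36837) - 19740*1/8664 = 154*(1/36837) - 1645/722 = 154/36837 - 1645/722 = -60485677/26596314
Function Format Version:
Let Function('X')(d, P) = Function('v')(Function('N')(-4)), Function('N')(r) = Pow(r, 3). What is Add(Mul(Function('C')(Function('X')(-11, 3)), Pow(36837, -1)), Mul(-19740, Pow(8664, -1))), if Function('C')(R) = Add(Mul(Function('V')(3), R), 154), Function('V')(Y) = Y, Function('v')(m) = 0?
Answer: Rational(-60485677, 26596314) ≈ -2.2742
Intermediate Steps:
Function('X')(d, P) = 0
Function('C')(R) = Add(154, Mul(3, R)) (Function('C')(R) = Add(Mul(3, R), 154) = Add(154, Mul(3, R)))
Add(Mul(Function('C')(Function('X')(-11, 3)), Pow(36837, -1)), Mul(-19740, Pow(8664, -1))) = Add(Mul(Add(154, Mul(3, 0)), Pow(36837, -1)), Mul(-19740, Pow(8664, -1))) = Add(Mul(Add(154, 0), Rational(1, 36837)), Mul(-19740, Rational(1, 8664))) = Add(Mul(154, Rational(1, 36837)), Rational(-1645, 722)) = Add(Rational(154, 36837), Rational(-1645, 722)) = Rational(-60485677, 26596314)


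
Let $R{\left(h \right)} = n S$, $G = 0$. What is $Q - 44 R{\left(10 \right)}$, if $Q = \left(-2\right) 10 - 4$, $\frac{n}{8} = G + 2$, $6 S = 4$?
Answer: $- \frac{1480}{3} \approx -493.33$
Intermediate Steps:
$S = \frac{2}{3}$ ($S = \frac{1}{6} \cdot 4 = \frac{2}{3} \approx 0.66667$)
$n = 16$ ($n = 8 \left(0 + 2\right) = 8 \cdot 2 = 16$)
$Q = -24$ ($Q = -20 - 4 = -24$)
$R{\left(h \right)} = \frac{32}{3}$ ($R{\left(h \right)} = 16 \cdot \frac{2}{3} = \frac{32}{3}$)
$Q - 44 R{\left(10 \right)} = -24 - \frac{1408}{3} = - \frac{1480}{3}$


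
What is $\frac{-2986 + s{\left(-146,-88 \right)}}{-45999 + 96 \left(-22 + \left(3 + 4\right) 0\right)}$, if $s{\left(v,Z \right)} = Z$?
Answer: $\frac{106}{1659} \approx 0.063894$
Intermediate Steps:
$\frac{-2986 + s{\left(-146,-88 \right)}}{-45999 + 96 \left(-22 + \left(3 + 4\right) 0\right)} = \frac{-2986 - 88}{-45999 + 96 \left(-22 + \left(3 + 4\right) 0\right)} = - \frac{3074}{-45999 + 96 \left(-22 + 7 \cdot 0\right)} = - \frac{3074}{-45999 + 96 \left(-22 + 0\right)} = - \frac{3074}{-45999 + 96 \left(-22\right)} = - \frac{3074}{-45999 - 2112} = - \frac{3074}{-48111} = \left(-3074\right) \left(- \frac{1}{48111}\right) = \frac{106}{1659}$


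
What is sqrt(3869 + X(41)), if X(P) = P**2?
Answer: 5*sqrt(222) ≈ 74.498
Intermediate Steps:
sqrt(3869 + X(41)) = sqrt(3869 + 41**2) = sqrt(3869 + 1681) = sqrt(5550) = 5*sqrt(222)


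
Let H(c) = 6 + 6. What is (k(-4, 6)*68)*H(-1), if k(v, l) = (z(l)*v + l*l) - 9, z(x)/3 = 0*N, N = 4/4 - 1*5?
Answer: 22032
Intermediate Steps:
H(c) = 12
N = -4 (N = 4*(1/4) - 5 = 1 - 5 = -4)
z(x) = 0 (z(x) = 3*(0*(-4)) = 3*0 = 0)
k(v, l) = -9 + l**2 (k(v, l) = (0*v + l*l) - 9 = (0 + l**2) - 9 = l**2 - 9 = -9 + l**2)
(k(-4, 6)*68)*H(-1) = ((-9 + 6**2)*68)*12 = ((-9 + 36)*68)*12 = (27*68)*12 = 1836*12 = 22032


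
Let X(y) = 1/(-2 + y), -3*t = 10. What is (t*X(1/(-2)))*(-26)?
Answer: -104/3 ≈ -34.667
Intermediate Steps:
t = -10/3 (t = -⅓*10 = -10/3 ≈ -3.3333)
(t*X(1/(-2)))*(-26) = -10/(3*(-2 + 1/(-2)))*(-26) = -10/(3*(-2 - ½))*(-26) = -10/(3*(-5/2))*(-26) = -10/3*(-⅖)*(-26) = (4/3)*(-26) = -104/3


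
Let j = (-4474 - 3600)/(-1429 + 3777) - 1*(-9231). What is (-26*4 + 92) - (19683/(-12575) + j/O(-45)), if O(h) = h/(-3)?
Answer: -27707536129/44289150 ≈ -625.61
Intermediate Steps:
O(h) = -h/3 (O(h) = h*(-1/3) = -h/3)
j = 10833157/1174 (j = -8074/2348 + 9231 = -8074*1/2348 + 9231 = -4037/1174 + 9231 = 10833157/1174 ≈ 9227.6)
(-26*4 + 92) - (19683/(-12575) + j/O(-45)) = (-26*4 + 92) - (19683/(-12575) + 10833157/(1174*((-1/3*(-45))))) = (-104 + 92) - (19683*(-1/12575) + (10833157/1174)/15) = -12 - (-19683/12575 + (10833157/1174)*(1/15)) = -12 - (-19683/12575 + 10833157/17610) = -12 - 1*27176066329/44289150 = -12 - 27176066329/44289150 = -27707536129/44289150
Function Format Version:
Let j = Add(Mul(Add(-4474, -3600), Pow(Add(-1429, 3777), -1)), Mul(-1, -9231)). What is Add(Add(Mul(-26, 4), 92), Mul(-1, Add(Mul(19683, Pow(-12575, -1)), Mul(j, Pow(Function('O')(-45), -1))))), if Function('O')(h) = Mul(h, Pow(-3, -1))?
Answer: Rational(-27707536129, 44289150) ≈ -625.61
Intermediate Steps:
Function('O')(h) = Mul(Rational(-1, 3), h) (Function('O')(h) = Mul(h, Rational(-1, 3)) = Mul(Rational(-1, 3), h))
j = Rational(10833157, 1174) (j = Add(Mul(-8074, Pow(2348, -1)), 9231) = Add(Mul(-8074, Rational(1, 2348)), 9231) = Add(Rational(-4037, 1174), 9231) = Rational(10833157, 1174) ≈ 9227.6)
Add(Add(Mul(-26, 4), 92), Mul(-1, Add(Mul(19683, Pow(-12575, -1)), Mul(j, Pow(Function('O')(-45), -1))))) = Add(Add(Mul(-26, 4), 92), Mul(-1, Add(Mul(19683, Pow(-12575, -1)), Mul(Rational(10833157, 1174), Pow(Mul(Rational(-1, 3), -45), -1))))) = Add(Add(-104, 92), Mul(-1, Add(Mul(19683, Rational(-1, 12575)), Mul(Rational(10833157, 1174), Pow(15, -1))))) = Add(-12, Mul(-1, Add(Rational(-19683, 12575), Mul(Rational(10833157, 1174), Rational(1, 15))))) = Add(-12, Mul(-1, Add(Rational(-19683, 12575), Rational(10833157, 17610)))) = Add(-12, Mul(-1, Rational(27176066329, 44289150))) = Add(-12, Rational(-27176066329, 44289150)) = Rational(-27707536129, 44289150)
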